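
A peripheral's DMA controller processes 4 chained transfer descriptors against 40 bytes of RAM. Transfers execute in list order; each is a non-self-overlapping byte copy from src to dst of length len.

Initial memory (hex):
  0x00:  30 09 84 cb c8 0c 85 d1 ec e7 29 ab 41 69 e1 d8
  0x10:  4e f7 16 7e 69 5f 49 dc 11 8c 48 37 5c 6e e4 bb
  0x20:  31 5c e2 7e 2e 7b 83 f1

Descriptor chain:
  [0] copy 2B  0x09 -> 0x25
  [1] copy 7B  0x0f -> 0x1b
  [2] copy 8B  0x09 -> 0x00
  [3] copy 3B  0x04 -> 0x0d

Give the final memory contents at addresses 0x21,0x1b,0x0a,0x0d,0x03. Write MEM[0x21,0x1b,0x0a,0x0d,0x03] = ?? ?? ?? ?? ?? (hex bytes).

D0: mem[0x25..0x26] <- [e7 29]
D1: mem[0x1b..0x21] <- [d8 4e f7 16 7e 69 5f]
D2: mem[0x00..0x07] <- [e7 29 ab 41 69 e1 d8 4e]
D3: mem[0x0d..0x0f] <- [69 e1 d8]
query mem[0x21]=0x5f, mem[0x1b]=0xd8, mem[0x0a]=0x29, mem[0x0d]=0x69, mem[0x03]=0x41

MEM[0x21,0x1b,0x0a,0x0d,0x03] = 5f d8 29 69 41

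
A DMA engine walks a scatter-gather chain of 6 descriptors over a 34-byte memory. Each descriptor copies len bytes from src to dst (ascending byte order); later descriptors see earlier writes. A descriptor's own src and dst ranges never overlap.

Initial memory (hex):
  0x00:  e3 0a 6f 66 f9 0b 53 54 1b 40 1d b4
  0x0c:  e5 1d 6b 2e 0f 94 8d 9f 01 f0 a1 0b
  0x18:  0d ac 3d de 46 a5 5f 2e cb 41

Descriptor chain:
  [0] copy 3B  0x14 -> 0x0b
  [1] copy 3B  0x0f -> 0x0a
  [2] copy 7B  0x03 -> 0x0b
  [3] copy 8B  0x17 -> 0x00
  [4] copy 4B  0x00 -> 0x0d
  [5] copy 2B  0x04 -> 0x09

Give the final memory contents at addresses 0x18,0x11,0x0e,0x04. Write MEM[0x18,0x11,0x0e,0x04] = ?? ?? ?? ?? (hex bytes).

MEM[0x18,0x11,0x0e,0x04] = 0d 40 0d de

[0] 0x14->0x0b len=3 : 01 f0 a1
[1] 0x0f->0x0a len=3 : 2e 0f 94
[2] 0x03->0x0b len=7 : 66 f9 0b 53 54 1b 40
[3] 0x17->0x00 len=8 : 0b 0d ac 3d de 46 a5 5f
[4] 0x00->0x0d len=4 : 0b 0d ac 3d
[5] 0x04->0x09 len=2 : de 46
query mem[0x18]=0x0d, mem[0x11]=0x40, mem[0x0e]=0x0d, mem[0x04]=0xde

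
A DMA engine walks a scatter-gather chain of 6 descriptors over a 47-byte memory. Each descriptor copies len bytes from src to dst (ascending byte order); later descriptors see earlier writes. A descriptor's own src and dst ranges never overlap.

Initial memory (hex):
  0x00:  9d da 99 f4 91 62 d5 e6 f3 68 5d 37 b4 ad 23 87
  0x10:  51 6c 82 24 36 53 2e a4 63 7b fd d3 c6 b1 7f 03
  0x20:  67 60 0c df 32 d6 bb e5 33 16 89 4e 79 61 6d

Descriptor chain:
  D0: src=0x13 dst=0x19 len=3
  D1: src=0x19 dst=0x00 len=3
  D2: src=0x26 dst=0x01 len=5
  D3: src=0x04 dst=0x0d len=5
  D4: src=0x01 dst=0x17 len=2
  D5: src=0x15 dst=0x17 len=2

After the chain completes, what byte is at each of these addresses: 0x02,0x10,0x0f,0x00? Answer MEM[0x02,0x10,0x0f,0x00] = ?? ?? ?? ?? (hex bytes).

MEM[0x02,0x10,0x0f,0x00] = e5 e6 d5 24

[0] 0x13->0x19 len=3 : 24 36 53
[1] 0x19->0x00 len=3 : 24 36 53
[2] 0x26->0x01 len=5 : bb e5 33 16 89
[3] 0x04->0x0d len=5 : 16 89 d5 e6 f3
[4] 0x01->0x17 len=2 : bb e5
[5] 0x15->0x17 len=2 : 53 2e
query mem[0x02]=0xe5, mem[0x10]=0xe6, mem[0x0f]=0xd5, mem[0x00]=0x24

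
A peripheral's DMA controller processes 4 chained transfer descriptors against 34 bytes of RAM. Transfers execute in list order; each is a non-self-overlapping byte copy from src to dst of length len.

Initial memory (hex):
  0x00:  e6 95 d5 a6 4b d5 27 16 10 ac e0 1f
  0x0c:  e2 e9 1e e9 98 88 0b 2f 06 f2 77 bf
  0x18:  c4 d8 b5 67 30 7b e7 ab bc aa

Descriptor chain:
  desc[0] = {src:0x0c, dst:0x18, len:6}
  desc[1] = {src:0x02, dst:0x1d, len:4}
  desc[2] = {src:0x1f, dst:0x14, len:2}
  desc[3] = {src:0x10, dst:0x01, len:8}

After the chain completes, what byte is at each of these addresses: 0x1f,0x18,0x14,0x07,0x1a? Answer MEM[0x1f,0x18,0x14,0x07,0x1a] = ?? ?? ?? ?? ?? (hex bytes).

  after D0: wrote 6B at 0x18 = e2e91ee99888
  after D1: wrote 4B at 0x1d = d5a64bd5
  after D2: wrote 2B at 0x14 = 4bd5
  after D3: wrote 8B at 0x01 = 98880b2f4bd577bf
query mem[0x1f]=0x4b, mem[0x18]=0xe2, mem[0x14]=0x4b, mem[0x07]=0x77, mem[0x1a]=0x1e

MEM[0x1f,0x18,0x14,0x07,0x1a] = 4b e2 4b 77 1e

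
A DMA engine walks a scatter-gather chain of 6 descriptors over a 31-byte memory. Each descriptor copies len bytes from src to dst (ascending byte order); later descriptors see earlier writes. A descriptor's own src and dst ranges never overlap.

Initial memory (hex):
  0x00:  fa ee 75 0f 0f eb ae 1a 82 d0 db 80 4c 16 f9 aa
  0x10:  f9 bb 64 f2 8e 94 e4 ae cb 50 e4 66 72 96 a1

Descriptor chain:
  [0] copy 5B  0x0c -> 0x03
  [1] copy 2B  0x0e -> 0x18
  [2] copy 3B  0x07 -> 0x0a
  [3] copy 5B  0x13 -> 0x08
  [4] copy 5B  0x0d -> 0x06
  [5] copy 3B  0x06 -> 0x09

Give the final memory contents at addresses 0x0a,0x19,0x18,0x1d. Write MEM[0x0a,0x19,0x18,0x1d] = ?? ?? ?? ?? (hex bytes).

MEM[0x0a,0x19,0x18,0x1d] = f9 aa f9 96

#0 dst[0x03+5] := {0x4c,0x16,0xf9,0xaa,0xf9}
#1 dst[0x18+2] := {0xf9,0xaa}
#2 dst[0x0a+3] := {0xf9,0x82,0xd0}
#3 dst[0x08+5] := {0xf2,0x8e,0x94,0xe4,0xae}
#4 dst[0x06+5] := {0x16,0xf9,0xaa,0xf9,0xbb}
#5 dst[0x09+3] := {0x16,0xf9,0xaa}
query mem[0x0a]=0xf9, mem[0x19]=0xaa, mem[0x18]=0xf9, mem[0x1d]=0x96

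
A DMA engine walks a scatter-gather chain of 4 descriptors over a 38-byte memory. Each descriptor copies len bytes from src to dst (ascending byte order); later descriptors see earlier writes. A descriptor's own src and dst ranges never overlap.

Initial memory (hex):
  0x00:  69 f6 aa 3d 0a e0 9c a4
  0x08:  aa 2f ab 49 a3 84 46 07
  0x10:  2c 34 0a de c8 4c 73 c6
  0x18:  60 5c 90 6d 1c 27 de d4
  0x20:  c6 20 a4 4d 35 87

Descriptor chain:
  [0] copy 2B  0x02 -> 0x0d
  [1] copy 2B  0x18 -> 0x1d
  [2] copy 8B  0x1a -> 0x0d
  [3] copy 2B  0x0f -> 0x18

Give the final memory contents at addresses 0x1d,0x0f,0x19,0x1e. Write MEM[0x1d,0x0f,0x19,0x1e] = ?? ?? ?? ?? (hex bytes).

MEM[0x1d,0x0f,0x19,0x1e] = 60 1c 60 5c

#0 dst[0x0d+2] := {0xaa,0x3d}
#1 dst[0x1d+2] := {0x60,0x5c}
#2 dst[0x0d+8] := {0x90,0x6d,0x1c,0x60,0x5c,0xd4,0xc6,0x20}
#3 dst[0x18+2] := {0x1c,0x60}
query mem[0x1d]=0x60, mem[0x0f]=0x1c, mem[0x19]=0x60, mem[0x1e]=0x5c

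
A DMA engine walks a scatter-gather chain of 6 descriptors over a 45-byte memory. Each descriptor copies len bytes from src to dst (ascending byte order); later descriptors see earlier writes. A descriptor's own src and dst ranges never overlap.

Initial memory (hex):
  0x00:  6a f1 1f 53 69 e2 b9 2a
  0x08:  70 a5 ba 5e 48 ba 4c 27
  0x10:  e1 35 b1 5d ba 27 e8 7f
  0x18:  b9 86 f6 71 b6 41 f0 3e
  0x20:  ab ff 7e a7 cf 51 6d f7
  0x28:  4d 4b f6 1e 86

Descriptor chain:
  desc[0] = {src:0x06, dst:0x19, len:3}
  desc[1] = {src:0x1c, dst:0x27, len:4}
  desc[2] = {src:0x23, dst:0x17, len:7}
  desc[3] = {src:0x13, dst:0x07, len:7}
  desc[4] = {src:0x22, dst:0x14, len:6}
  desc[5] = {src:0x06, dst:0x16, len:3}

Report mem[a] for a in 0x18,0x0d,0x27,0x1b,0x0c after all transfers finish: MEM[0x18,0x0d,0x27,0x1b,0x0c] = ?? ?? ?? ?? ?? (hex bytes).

[0] 0x06->0x19 len=3 : b9 2a 70
[1] 0x1c->0x27 len=4 : b6 41 f0 3e
[2] 0x23->0x17 len=7 : a7 cf 51 6d b6 41 f0
[3] 0x13->0x07 len=7 : 5d ba 27 e8 a7 cf 51
[4] 0x22->0x14 len=6 : 7e a7 cf 51 6d b6
[5] 0x06->0x16 len=3 : b9 5d ba
query mem[0x18]=0xba, mem[0x0d]=0x51, mem[0x27]=0xb6, mem[0x1b]=0xb6, mem[0x0c]=0xcf

MEM[0x18,0x0d,0x27,0x1b,0x0c] = ba 51 b6 b6 cf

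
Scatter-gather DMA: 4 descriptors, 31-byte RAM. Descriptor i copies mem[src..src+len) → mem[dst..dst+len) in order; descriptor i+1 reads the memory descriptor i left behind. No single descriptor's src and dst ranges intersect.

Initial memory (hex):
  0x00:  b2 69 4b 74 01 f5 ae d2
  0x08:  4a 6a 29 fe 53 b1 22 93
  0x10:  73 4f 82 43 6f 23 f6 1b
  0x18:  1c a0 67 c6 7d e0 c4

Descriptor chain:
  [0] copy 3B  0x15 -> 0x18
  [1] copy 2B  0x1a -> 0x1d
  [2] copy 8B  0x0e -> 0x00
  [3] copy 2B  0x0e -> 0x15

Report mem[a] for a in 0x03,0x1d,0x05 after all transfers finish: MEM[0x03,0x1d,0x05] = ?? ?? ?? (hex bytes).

MEM[0x03,0x1d,0x05] = 4f 1b 43

  after D0: wrote 3B at 0x18 = 23f61b
  after D1: wrote 2B at 0x1d = 1bc6
  after D2: wrote 8B at 0x00 = 2293734f82436f23
  after D3: wrote 2B at 0x15 = 2293
query mem[0x03]=0x4f, mem[0x1d]=0x1b, mem[0x05]=0x43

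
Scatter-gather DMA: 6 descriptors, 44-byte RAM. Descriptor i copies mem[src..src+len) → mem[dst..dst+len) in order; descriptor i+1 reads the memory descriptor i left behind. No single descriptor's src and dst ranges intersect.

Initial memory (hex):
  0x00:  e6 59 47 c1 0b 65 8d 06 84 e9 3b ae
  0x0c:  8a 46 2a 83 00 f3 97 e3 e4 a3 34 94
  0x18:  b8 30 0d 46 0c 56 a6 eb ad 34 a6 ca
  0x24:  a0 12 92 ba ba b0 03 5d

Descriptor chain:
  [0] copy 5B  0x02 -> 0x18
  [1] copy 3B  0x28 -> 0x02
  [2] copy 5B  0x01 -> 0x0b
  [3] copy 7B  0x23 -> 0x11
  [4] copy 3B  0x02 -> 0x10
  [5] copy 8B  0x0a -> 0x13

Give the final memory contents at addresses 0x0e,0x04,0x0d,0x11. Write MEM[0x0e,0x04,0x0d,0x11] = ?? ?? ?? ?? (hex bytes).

D0: mem[0x18..0x1c] <- [47 c1 0b 65 8d]
D1: mem[0x02..0x04] <- [ba b0 03]
D2: mem[0x0b..0x0f] <- [59 ba b0 03 65]
D3: mem[0x11..0x17] <- [ca a0 12 92 ba ba b0]
D4: mem[0x10..0x12] <- [ba b0 03]
D5: mem[0x13..0x1a] <- [3b 59 ba b0 03 65 ba b0]
query mem[0x0e]=0x03, mem[0x04]=0x03, mem[0x0d]=0xb0, mem[0x11]=0xb0

MEM[0x0e,0x04,0x0d,0x11] = 03 03 b0 b0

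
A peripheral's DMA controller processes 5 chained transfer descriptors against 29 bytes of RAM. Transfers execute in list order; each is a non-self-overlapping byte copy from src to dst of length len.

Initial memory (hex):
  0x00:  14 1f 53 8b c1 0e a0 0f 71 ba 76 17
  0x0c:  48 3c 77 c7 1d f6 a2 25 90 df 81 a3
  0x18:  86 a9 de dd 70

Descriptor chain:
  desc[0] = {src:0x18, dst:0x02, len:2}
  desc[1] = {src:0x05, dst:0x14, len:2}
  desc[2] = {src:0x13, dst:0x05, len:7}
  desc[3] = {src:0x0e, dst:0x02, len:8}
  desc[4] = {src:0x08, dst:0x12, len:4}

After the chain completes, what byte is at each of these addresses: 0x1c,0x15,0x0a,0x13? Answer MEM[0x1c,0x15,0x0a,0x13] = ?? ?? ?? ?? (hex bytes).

D0: mem[0x02..0x03] <- [86 a9]
D1: mem[0x14..0x15] <- [0e a0]
D2: mem[0x05..0x0b] <- [25 0e a0 81 a3 86 a9]
D3: mem[0x02..0x09] <- [77 c7 1d f6 a2 25 0e a0]
D4: mem[0x12..0x15] <- [0e a0 86 a9]
query mem[0x1c]=0x70, mem[0x15]=0xa9, mem[0x0a]=0x86, mem[0x13]=0xa0

MEM[0x1c,0x15,0x0a,0x13] = 70 a9 86 a0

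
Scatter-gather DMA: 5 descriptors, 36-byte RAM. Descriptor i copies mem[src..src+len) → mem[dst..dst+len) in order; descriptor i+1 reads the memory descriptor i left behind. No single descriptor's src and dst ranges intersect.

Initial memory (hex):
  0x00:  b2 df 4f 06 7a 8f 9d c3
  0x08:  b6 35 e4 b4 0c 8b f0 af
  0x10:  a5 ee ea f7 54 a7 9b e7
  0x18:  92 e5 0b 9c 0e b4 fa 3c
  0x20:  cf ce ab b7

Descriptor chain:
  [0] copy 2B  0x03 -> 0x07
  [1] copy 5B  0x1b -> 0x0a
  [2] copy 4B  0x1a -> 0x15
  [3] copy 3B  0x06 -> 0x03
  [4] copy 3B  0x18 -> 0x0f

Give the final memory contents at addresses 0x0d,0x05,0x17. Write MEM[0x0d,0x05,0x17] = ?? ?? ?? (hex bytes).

MEM[0x0d,0x05,0x17] = fa 7a 0e

[0] 0x03->0x07 len=2 : 06 7a
[1] 0x1b->0x0a len=5 : 9c 0e b4 fa 3c
[2] 0x1a->0x15 len=4 : 0b 9c 0e b4
[3] 0x06->0x03 len=3 : 9d 06 7a
[4] 0x18->0x0f len=3 : b4 e5 0b
query mem[0x0d]=0xfa, mem[0x05]=0x7a, mem[0x17]=0x0e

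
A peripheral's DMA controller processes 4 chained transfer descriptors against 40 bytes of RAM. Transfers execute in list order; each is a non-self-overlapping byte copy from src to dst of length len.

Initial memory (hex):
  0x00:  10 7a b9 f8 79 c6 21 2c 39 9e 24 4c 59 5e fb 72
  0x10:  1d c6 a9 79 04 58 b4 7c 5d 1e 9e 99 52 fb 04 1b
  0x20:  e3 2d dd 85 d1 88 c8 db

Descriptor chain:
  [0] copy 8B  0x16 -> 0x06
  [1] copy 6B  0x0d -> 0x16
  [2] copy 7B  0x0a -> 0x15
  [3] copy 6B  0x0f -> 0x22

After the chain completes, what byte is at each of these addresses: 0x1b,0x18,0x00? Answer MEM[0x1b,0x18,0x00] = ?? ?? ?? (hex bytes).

[0] 0x16->0x06 len=8 : b4 7c 5d 1e 9e 99 52 fb
[1] 0x0d->0x16 len=6 : fb fb 72 1d c6 a9
[2] 0x0a->0x15 len=7 : 9e 99 52 fb fb 72 1d
[3] 0x0f->0x22 len=6 : 72 1d c6 a9 79 04
query mem[0x1b]=0x1d, mem[0x18]=0xfb, mem[0x00]=0x10

MEM[0x1b,0x18,0x00] = 1d fb 10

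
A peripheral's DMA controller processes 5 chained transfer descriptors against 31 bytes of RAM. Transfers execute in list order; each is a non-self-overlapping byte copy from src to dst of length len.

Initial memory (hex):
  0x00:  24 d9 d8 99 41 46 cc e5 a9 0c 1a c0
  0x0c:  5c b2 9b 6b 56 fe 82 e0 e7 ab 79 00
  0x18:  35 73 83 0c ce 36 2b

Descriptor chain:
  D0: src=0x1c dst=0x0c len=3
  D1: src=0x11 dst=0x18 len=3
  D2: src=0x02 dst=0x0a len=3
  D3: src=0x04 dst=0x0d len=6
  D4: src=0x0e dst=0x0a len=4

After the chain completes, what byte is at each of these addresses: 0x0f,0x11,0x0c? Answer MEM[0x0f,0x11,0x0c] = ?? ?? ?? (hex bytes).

#0 dst[0x0c+3] := {0xce,0x36,0x2b}
#1 dst[0x18+3] := {0xfe,0x82,0xe0}
#2 dst[0x0a+3] := {0xd8,0x99,0x41}
#3 dst[0x0d+6] := {0x41,0x46,0xcc,0xe5,0xa9,0x0c}
#4 dst[0x0a+4] := {0x46,0xcc,0xe5,0xa9}
query mem[0x0f]=0xcc, mem[0x11]=0xa9, mem[0x0c]=0xe5

MEM[0x0f,0x11,0x0c] = cc a9 e5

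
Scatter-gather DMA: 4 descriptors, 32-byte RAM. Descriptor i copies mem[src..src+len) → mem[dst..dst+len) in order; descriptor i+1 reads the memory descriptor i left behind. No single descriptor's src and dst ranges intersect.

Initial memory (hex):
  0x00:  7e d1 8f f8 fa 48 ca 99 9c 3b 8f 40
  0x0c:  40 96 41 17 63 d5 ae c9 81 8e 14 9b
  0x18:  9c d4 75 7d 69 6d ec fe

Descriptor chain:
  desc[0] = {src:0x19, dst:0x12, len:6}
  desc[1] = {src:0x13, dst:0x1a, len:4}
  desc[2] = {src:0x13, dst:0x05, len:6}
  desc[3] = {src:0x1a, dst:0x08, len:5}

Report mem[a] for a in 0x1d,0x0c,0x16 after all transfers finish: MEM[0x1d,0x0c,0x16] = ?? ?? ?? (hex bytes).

MEM[0x1d,0x0c,0x16] = 6d ec 6d

D0: mem[0x12..0x17] <- [d4 75 7d 69 6d ec]
D1: mem[0x1a..0x1d] <- [75 7d 69 6d]
D2: mem[0x05..0x0a] <- [75 7d 69 6d ec 9c]
D3: mem[0x08..0x0c] <- [75 7d 69 6d ec]
query mem[0x1d]=0x6d, mem[0x0c]=0xec, mem[0x16]=0x6d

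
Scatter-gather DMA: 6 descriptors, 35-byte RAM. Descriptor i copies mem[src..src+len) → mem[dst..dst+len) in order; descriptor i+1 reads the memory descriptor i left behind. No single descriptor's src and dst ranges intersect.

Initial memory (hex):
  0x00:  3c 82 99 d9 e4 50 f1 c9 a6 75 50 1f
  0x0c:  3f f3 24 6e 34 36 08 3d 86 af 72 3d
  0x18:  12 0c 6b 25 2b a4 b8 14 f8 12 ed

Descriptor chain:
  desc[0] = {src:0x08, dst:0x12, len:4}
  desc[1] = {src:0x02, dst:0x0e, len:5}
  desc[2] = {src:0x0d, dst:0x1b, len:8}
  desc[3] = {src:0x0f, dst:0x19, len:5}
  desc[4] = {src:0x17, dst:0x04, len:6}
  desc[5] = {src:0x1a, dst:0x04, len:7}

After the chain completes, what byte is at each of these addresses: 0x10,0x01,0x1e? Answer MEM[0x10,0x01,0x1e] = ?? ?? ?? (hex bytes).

MEM[0x10,0x01,0x1e] = e4 82 e4

[0] 0x08->0x12 len=4 : a6 75 50 1f
[1] 0x02->0x0e len=5 : 99 d9 e4 50 f1
[2] 0x0d->0x1b len=8 : f3 99 d9 e4 50 f1 75 50
[3] 0x0f->0x19 len=5 : d9 e4 50 f1 75
[4] 0x17->0x04 len=6 : 3d 12 d9 e4 50 f1
[5] 0x1a->0x04 len=7 : e4 50 f1 75 e4 50 f1
query mem[0x10]=0xe4, mem[0x01]=0x82, mem[0x1e]=0xe4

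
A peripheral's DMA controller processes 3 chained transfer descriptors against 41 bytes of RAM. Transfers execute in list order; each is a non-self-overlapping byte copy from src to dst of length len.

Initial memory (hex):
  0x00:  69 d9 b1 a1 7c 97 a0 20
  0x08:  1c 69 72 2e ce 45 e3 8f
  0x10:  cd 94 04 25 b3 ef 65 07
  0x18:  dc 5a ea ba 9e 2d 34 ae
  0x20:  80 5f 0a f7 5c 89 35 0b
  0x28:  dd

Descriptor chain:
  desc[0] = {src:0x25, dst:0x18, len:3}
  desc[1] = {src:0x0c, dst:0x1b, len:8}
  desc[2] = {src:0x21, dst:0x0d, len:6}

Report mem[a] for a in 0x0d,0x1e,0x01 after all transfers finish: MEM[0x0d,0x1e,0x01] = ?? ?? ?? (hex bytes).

D0: mem[0x18..0x1a] <- [89 35 0b]
D1: mem[0x1b..0x22] <- [ce 45 e3 8f cd 94 04 25]
D2: mem[0x0d..0x12] <- [04 25 f7 5c 89 35]
query mem[0x0d]=0x04, mem[0x1e]=0x8f, mem[0x01]=0xd9

MEM[0x0d,0x1e,0x01] = 04 8f d9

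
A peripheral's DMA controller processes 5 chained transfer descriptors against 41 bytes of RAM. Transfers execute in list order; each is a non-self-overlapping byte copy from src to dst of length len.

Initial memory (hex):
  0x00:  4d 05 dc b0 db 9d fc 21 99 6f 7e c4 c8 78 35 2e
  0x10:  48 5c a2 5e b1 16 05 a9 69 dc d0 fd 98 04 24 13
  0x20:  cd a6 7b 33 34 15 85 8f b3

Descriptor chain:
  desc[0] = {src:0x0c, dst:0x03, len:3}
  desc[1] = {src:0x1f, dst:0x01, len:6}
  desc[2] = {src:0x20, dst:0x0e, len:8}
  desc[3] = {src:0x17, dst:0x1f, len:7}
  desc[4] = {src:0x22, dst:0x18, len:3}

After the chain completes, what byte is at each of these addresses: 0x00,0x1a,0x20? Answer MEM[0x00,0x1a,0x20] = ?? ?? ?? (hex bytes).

#0 dst[0x03+3] := {0xc8,0x78,0x35}
#1 dst[0x01+6] := {0x13,0xcd,0xa6,0x7b,0x33,0x34}
#2 dst[0x0e+8] := {0xcd,0xa6,0x7b,0x33,0x34,0x15,0x85,0x8f}
#3 dst[0x1f+7] := {0xa9,0x69,0xdc,0xd0,0xfd,0x98,0x04}
#4 dst[0x18+3] := {0xd0,0xfd,0x98}
query mem[0x00]=0x4d, mem[0x1a]=0x98, mem[0x20]=0x69

MEM[0x00,0x1a,0x20] = 4d 98 69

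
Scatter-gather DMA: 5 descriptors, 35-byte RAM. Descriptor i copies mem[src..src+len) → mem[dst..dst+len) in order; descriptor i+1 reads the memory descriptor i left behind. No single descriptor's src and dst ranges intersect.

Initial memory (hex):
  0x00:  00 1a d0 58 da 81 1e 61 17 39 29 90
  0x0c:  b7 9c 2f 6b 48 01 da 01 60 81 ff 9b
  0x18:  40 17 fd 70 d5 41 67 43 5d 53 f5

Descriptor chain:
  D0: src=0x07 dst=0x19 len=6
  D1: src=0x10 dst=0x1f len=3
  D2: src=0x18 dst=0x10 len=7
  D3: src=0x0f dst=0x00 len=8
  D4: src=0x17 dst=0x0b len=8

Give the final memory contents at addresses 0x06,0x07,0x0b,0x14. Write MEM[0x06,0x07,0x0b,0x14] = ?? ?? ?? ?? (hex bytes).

MEM[0x06,0x07,0x0b,0x14] = 90 b7 9b 29

[0] 0x07->0x19 len=6 : 61 17 39 29 90 b7
[1] 0x10->0x1f len=3 : 48 01 da
[2] 0x18->0x10 len=7 : 40 61 17 39 29 90 b7
[3] 0x0f->0x00 len=8 : 6b 40 61 17 39 29 90 b7
[4] 0x17->0x0b len=8 : 9b 40 61 17 39 29 90 b7
query mem[0x06]=0x90, mem[0x07]=0xb7, mem[0x0b]=0x9b, mem[0x14]=0x29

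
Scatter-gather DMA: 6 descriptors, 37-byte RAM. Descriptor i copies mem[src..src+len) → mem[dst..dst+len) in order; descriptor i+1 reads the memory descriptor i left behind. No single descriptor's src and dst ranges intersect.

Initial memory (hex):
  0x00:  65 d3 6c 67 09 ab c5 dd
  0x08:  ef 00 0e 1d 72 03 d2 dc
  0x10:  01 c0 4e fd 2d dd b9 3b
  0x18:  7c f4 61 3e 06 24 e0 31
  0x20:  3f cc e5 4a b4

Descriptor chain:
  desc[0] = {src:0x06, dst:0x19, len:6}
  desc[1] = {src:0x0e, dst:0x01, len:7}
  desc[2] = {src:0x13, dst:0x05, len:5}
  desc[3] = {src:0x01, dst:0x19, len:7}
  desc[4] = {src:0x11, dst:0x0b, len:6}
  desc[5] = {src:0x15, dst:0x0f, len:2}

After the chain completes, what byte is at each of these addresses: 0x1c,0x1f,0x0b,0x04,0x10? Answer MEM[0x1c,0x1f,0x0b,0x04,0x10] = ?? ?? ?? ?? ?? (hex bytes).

MEM[0x1c,0x1f,0x0b,0x04,0x10] = c0 dd c0 c0 b9

  after D0: wrote 6B at 0x19 = c5ddef000e1d
  after D1: wrote 7B at 0x01 = d2dc01c04efd2d
  after D2: wrote 5B at 0x05 = fd2dddb93b
  after D3: wrote 7B at 0x19 = d2dc01c0fd2ddd
  after D4: wrote 6B at 0x0b = c04efd2dddb9
  after D5: wrote 2B at 0x0f = ddb9
query mem[0x1c]=0xc0, mem[0x1f]=0xdd, mem[0x0b]=0xc0, mem[0x04]=0xc0, mem[0x10]=0xb9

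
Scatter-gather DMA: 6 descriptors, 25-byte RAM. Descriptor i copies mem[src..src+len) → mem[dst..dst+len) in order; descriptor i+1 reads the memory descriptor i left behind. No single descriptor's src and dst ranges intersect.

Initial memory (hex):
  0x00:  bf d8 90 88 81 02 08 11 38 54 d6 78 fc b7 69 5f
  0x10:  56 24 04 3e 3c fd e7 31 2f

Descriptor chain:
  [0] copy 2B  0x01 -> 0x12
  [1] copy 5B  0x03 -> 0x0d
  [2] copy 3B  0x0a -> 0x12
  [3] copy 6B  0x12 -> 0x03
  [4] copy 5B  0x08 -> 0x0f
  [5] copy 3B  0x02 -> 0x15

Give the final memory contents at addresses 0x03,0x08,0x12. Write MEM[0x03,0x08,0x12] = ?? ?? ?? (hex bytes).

D0: mem[0x12..0x13] <- [d8 90]
D1: mem[0x0d..0x11] <- [88 81 02 08 11]
D2: mem[0x12..0x14] <- [d6 78 fc]
D3: mem[0x03..0x08] <- [d6 78 fc fd e7 31]
D4: mem[0x0f..0x13] <- [31 54 d6 78 fc]
D5: mem[0x15..0x17] <- [90 d6 78]
query mem[0x03]=0xd6, mem[0x08]=0x31, mem[0x12]=0x78

MEM[0x03,0x08,0x12] = d6 31 78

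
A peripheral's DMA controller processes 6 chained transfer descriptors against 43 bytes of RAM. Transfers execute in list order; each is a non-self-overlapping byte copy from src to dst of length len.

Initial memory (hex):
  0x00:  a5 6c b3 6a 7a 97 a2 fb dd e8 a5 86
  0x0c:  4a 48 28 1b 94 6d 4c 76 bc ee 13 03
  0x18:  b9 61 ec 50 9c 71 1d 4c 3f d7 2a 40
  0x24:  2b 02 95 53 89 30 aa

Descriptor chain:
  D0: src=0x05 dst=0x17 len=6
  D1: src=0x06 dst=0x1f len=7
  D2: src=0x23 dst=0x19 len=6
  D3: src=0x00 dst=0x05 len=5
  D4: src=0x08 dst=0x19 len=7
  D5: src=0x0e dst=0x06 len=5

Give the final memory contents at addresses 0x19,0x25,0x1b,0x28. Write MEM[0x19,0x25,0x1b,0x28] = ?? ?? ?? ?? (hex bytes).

MEM[0x19,0x25,0x1b,0x28] = 6a 4a a5 89

#0 dst[0x17+6] := {0x97,0xa2,0xfb,0xdd,0xe8,0xa5}
#1 dst[0x1f+7] := {0xa2,0xfb,0xdd,0xe8,0xa5,0x86,0x4a}
#2 dst[0x19+6] := {0xa5,0x86,0x4a,0x95,0x53,0x89}
#3 dst[0x05+5] := {0xa5,0x6c,0xb3,0x6a,0x7a}
#4 dst[0x19+7] := {0x6a,0x7a,0xa5,0x86,0x4a,0x48,0x28}
#5 dst[0x06+5] := {0x28,0x1b,0x94,0x6d,0x4c}
query mem[0x19]=0x6a, mem[0x25]=0x4a, mem[0x1b]=0xa5, mem[0x28]=0x89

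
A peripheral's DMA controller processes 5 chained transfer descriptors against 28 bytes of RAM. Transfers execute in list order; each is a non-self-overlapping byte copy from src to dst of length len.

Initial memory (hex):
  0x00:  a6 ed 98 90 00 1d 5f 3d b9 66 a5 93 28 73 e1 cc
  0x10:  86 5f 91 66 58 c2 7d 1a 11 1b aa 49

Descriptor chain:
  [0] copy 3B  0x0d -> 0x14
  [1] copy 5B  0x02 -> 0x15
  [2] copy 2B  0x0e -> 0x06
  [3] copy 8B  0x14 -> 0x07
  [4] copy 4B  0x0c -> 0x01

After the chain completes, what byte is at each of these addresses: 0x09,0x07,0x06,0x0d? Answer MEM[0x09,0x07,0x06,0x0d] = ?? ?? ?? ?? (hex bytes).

[0] 0x0d->0x14 len=3 : 73 e1 cc
[1] 0x02->0x15 len=5 : 98 90 00 1d 5f
[2] 0x0e->0x06 len=2 : e1 cc
[3] 0x14->0x07 len=8 : 73 98 90 00 1d 5f aa 49
[4] 0x0c->0x01 len=4 : 5f aa 49 cc
query mem[0x09]=0x90, mem[0x07]=0x73, mem[0x06]=0xe1, mem[0x0d]=0xaa

MEM[0x09,0x07,0x06,0x0d] = 90 73 e1 aa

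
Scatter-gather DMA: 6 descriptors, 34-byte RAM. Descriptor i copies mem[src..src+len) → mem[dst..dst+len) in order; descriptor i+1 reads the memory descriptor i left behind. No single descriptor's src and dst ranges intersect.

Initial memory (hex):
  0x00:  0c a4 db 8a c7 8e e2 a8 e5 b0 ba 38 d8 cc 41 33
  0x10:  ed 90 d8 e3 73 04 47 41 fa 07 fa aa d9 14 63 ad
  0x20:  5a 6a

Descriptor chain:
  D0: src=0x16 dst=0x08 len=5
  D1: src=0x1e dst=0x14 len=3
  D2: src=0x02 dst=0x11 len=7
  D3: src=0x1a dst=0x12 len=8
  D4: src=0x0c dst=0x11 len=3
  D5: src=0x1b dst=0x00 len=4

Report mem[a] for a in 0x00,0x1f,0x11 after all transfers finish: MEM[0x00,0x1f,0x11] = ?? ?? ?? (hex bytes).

MEM[0x00,0x1f,0x11] = aa ad fa

D0: mem[0x08..0x0c] <- [47 41 fa 07 fa]
D1: mem[0x14..0x16] <- [63 ad 5a]
D2: mem[0x11..0x17] <- [db 8a c7 8e e2 a8 47]
D3: mem[0x12..0x19] <- [fa aa d9 14 63 ad 5a 6a]
D4: mem[0x11..0x13] <- [fa cc 41]
D5: mem[0x00..0x03] <- [aa d9 14 63]
query mem[0x00]=0xaa, mem[0x1f]=0xad, mem[0x11]=0xfa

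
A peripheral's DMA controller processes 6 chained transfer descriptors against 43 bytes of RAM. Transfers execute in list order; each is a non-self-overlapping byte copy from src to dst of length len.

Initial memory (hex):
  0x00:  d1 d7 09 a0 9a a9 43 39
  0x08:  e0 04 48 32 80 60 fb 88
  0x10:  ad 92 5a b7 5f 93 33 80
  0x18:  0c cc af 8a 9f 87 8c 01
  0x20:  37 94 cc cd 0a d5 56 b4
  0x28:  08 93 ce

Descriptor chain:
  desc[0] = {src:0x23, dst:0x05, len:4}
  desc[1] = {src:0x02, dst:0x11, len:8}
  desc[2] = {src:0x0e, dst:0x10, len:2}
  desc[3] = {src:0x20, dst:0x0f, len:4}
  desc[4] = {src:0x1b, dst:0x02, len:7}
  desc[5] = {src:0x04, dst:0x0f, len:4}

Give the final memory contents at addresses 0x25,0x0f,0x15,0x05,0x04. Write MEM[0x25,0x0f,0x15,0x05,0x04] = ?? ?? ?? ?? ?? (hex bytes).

#0 dst[0x05+4] := {0xcd,0x0a,0xd5,0x56}
#1 dst[0x11+8] := {0x09,0xa0,0x9a,0xcd,0x0a,0xd5,0x56,0x04}
#2 dst[0x10+2] := {0xfb,0x88}
#3 dst[0x0f+4] := {0x37,0x94,0xcc,0xcd}
#4 dst[0x02+7] := {0x8a,0x9f,0x87,0x8c,0x01,0x37,0x94}
#5 dst[0x0f+4] := {0x87,0x8c,0x01,0x37}
query mem[0x25]=0xd5, mem[0x0f]=0x87, mem[0x15]=0x0a, mem[0x05]=0x8c, mem[0x04]=0x87

MEM[0x25,0x0f,0x15,0x05,0x04] = d5 87 0a 8c 87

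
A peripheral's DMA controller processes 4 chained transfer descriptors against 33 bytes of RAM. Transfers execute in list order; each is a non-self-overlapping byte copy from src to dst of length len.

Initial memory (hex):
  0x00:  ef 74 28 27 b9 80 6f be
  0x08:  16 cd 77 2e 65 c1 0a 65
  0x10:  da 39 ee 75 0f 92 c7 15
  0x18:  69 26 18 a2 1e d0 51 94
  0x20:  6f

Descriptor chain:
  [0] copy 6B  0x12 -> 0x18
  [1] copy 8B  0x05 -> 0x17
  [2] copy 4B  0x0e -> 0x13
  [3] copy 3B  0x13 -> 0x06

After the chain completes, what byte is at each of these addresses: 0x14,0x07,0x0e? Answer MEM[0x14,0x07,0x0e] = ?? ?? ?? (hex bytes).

D0: mem[0x18..0x1d] <- [ee 75 0f 92 c7 15]
D1: mem[0x17..0x1e] <- [80 6f be 16 cd 77 2e 65]
D2: mem[0x13..0x16] <- [0a 65 da 39]
D3: mem[0x06..0x08] <- [0a 65 da]
query mem[0x14]=0x65, mem[0x07]=0x65, mem[0x0e]=0x0a

MEM[0x14,0x07,0x0e] = 65 65 0a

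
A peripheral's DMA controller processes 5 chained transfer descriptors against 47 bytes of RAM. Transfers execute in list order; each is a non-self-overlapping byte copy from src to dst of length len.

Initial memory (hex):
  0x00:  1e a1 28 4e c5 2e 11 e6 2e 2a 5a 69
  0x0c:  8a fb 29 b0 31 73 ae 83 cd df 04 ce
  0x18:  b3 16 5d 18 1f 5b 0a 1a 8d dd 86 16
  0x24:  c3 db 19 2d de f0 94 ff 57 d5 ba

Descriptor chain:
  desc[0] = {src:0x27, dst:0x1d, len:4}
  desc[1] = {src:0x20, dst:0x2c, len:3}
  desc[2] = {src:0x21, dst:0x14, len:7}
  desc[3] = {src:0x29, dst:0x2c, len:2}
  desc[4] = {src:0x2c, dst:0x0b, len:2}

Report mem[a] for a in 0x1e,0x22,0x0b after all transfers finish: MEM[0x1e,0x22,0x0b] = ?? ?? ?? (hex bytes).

#0 dst[0x1d+4] := {0x2d,0xde,0xf0,0x94}
#1 dst[0x2c+3] := {0x94,0xdd,0x86}
#2 dst[0x14+7] := {0xdd,0x86,0x16,0xc3,0xdb,0x19,0x2d}
#3 dst[0x2c+2] := {0xf0,0x94}
#4 dst[0x0b+2] := {0xf0,0x94}
query mem[0x1e]=0xde, mem[0x22]=0x86, mem[0x0b]=0xf0

MEM[0x1e,0x22,0x0b] = de 86 f0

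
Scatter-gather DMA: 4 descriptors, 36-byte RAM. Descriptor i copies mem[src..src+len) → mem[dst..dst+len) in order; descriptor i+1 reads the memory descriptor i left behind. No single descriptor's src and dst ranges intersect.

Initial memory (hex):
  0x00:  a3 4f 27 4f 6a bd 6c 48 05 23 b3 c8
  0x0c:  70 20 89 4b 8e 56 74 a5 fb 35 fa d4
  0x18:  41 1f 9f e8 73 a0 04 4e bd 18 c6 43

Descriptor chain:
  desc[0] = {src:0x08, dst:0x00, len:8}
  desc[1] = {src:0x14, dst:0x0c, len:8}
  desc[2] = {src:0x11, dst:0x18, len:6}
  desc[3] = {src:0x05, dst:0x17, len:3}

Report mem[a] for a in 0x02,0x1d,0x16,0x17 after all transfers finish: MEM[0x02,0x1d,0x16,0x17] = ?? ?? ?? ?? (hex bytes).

D0: mem[0x00..0x07] <- [05 23 b3 c8 70 20 89 4b]
D1: mem[0x0c..0x13] <- [fb 35 fa d4 41 1f 9f e8]
D2: mem[0x18..0x1d] <- [1f 9f e8 fb 35 fa]
D3: mem[0x17..0x19] <- [20 89 4b]
query mem[0x02]=0xb3, mem[0x1d]=0xfa, mem[0x16]=0xfa, mem[0x17]=0x20

MEM[0x02,0x1d,0x16,0x17] = b3 fa fa 20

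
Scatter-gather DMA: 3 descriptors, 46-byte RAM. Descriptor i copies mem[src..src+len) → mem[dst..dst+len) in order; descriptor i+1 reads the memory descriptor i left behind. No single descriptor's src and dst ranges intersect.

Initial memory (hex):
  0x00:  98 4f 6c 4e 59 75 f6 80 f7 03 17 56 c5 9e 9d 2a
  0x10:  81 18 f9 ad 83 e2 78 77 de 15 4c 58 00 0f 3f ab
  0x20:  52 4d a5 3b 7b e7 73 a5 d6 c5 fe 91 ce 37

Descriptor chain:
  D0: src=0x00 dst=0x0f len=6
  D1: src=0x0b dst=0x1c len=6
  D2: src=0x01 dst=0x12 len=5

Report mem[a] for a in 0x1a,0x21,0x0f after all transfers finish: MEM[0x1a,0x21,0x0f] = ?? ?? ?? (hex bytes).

D0: mem[0x0f..0x14] <- [98 4f 6c 4e 59 75]
D1: mem[0x1c..0x21] <- [56 c5 9e 9d 98 4f]
D2: mem[0x12..0x16] <- [4f 6c 4e 59 75]
query mem[0x1a]=0x4c, mem[0x21]=0x4f, mem[0x0f]=0x98

MEM[0x1a,0x21,0x0f] = 4c 4f 98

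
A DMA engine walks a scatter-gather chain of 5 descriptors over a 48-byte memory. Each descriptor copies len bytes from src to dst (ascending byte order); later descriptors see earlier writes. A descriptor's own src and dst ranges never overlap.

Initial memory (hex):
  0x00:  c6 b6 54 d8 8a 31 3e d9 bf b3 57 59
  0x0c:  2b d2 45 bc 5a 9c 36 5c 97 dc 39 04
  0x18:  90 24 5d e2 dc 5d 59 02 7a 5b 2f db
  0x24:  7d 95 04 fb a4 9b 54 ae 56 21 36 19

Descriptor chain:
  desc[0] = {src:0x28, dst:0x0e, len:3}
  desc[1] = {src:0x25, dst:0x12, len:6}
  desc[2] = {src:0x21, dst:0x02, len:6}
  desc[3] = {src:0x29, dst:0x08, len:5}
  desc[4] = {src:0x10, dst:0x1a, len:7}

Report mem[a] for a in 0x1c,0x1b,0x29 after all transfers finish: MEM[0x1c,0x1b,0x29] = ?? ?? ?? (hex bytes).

MEM[0x1c,0x1b,0x29] = 95 9c 9b

[0] 0x28->0x0e len=3 : a4 9b 54
[1] 0x25->0x12 len=6 : 95 04 fb a4 9b 54
[2] 0x21->0x02 len=6 : 5b 2f db 7d 95 04
[3] 0x29->0x08 len=5 : 9b 54 ae 56 21
[4] 0x10->0x1a len=7 : 54 9c 95 04 fb a4 9b
query mem[0x1c]=0x95, mem[0x1b]=0x9c, mem[0x29]=0x9b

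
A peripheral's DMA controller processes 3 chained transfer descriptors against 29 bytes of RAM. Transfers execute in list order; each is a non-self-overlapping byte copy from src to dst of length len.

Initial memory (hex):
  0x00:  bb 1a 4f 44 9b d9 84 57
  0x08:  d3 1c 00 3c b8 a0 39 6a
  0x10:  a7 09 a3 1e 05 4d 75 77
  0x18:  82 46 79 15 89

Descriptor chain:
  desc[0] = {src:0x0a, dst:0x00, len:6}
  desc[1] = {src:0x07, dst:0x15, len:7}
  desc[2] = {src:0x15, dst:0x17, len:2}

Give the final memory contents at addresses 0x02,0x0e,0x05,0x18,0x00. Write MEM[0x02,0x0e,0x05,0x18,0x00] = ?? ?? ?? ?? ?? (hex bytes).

MEM[0x02,0x0e,0x05,0x18,0x00] = b8 39 6a d3 00

  after D0: wrote 6B at 0x00 = 003cb8a0396a
  after D1: wrote 7B at 0x15 = 57d31c003cb8a0
  after D2: wrote 2B at 0x17 = 57d3
query mem[0x02]=0xb8, mem[0x0e]=0x39, mem[0x05]=0x6a, mem[0x18]=0xd3, mem[0x00]=0x00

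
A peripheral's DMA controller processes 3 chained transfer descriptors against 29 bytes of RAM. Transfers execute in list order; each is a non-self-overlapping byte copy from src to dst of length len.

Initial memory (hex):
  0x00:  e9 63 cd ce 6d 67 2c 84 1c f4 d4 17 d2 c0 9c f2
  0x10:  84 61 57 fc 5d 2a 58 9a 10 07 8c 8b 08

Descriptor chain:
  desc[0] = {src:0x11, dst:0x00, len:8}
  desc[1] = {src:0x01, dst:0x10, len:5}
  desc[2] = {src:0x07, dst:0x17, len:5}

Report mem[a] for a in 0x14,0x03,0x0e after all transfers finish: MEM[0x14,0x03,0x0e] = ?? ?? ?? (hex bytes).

[0] 0x11->0x00 len=8 : 61 57 fc 5d 2a 58 9a 10
[1] 0x01->0x10 len=5 : 57 fc 5d 2a 58
[2] 0x07->0x17 len=5 : 10 1c f4 d4 17
query mem[0x14]=0x58, mem[0x03]=0x5d, mem[0x0e]=0x9c

MEM[0x14,0x03,0x0e] = 58 5d 9c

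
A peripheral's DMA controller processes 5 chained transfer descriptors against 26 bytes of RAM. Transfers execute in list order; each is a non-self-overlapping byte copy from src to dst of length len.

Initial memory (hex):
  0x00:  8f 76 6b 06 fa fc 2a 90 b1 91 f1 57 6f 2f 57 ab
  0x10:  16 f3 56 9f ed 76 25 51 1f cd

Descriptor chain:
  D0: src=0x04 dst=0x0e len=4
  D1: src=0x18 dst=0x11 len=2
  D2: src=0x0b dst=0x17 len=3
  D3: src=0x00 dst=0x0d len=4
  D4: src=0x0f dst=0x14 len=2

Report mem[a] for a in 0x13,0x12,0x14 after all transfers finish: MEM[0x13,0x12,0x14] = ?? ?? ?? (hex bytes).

MEM[0x13,0x12,0x14] = 9f cd 6b

[0] 0x04->0x0e len=4 : fa fc 2a 90
[1] 0x18->0x11 len=2 : 1f cd
[2] 0x0b->0x17 len=3 : 57 6f 2f
[3] 0x00->0x0d len=4 : 8f 76 6b 06
[4] 0x0f->0x14 len=2 : 6b 06
query mem[0x13]=0x9f, mem[0x12]=0xcd, mem[0x14]=0x6b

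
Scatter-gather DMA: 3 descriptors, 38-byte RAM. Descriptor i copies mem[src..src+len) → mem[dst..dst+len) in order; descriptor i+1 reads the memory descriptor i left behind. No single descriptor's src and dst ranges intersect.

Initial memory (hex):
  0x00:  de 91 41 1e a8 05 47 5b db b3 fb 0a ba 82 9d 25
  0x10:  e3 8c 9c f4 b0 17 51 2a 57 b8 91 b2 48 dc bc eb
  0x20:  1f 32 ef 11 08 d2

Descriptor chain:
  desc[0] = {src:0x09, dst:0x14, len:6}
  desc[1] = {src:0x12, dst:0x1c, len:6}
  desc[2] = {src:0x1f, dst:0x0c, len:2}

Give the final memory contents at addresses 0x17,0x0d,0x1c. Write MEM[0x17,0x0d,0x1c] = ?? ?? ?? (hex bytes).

#0 dst[0x14+6] := {0xb3,0xfb,0x0a,0xba,0x82,0x9d}
#1 dst[0x1c+6] := {0x9c,0xf4,0xb3,0xfb,0x0a,0xba}
#2 dst[0x0c+2] := {0xfb,0x0a}
query mem[0x17]=0xba, mem[0x0d]=0x0a, mem[0x1c]=0x9c

MEM[0x17,0x0d,0x1c] = ba 0a 9c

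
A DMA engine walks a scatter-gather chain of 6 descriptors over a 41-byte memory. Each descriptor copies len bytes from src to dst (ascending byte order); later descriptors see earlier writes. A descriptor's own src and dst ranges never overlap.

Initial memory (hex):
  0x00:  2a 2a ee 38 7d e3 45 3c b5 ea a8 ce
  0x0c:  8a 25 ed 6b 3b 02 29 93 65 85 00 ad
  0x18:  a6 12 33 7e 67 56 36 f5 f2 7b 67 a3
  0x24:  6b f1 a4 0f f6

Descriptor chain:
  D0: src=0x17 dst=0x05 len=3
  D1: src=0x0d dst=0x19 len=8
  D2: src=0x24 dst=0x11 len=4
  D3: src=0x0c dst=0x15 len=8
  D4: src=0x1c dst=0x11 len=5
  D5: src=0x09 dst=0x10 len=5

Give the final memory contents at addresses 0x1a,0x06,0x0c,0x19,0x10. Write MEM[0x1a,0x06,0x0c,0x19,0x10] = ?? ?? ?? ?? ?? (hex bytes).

  after D0: wrote 3B at 0x05 = ada612
  after D1: wrote 8B at 0x19 = 25ed6b3b02299365
  after D2: wrote 4B at 0x11 = 6bf1a40f
  after D3: wrote 8B at 0x15 = 8a25ed6b3b6bf1a4
  after D4: wrote 5B at 0x11 = a402299365
  after D5: wrote 5B at 0x10 = eaa8ce8a25
query mem[0x1a]=0x6b, mem[0x06]=0xa6, mem[0x0c]=0x8a, mem[0x19]=0x3b, mem[0x10]=0xea

MEM[0x1a,0x06,0x0c,0x19,0x10] = 6b a6 8a 3b ea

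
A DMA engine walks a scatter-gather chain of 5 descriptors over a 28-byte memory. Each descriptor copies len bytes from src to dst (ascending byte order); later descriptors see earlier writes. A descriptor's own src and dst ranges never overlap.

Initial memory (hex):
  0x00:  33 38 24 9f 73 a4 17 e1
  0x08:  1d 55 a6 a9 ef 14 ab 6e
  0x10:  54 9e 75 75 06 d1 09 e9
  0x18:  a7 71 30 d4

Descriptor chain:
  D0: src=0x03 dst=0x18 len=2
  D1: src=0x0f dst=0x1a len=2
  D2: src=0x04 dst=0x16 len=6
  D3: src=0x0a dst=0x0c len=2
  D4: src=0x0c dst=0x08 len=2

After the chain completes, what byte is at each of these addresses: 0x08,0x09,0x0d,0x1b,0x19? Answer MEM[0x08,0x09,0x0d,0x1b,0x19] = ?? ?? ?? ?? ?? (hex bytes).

  after D0: wrote 2B at 0x18 = 9f73
  after D1: wrote 2B at 0x1a = 6e54
  after D2: wrote 6B at 0x16 = 73a417e11d55
  after D3: wrote 2B at 0x0c = a6a9
  after D4: wrote 2B at 0x08 = a6a9
query mem[0x08]=0xa6, mem[0x09]=0xa9, mem[0x0d]=0xa9, mem[0x1b]=0x55, mem[0x19]=0xe1

MEM[0x08,0x09,0x0d,0x1b,0x19] = a6 a9 a9 55 e1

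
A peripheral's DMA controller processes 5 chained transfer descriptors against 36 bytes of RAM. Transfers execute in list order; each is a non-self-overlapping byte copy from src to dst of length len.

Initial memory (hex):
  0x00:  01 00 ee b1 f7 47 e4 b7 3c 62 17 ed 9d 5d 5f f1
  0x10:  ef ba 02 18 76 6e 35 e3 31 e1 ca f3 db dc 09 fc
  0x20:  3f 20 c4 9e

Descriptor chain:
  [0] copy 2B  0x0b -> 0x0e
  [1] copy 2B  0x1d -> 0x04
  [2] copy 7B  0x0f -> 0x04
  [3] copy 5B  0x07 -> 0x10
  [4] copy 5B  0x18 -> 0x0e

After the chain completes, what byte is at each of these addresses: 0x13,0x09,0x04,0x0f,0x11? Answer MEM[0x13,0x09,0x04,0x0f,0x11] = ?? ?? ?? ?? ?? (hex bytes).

MEM[0x13,0x09,0x04,0x0f,0x11] = 6e 76 9d e1 f3

[0] 0x0b->0x0e len=2 : ed 9d
[1] 0x1d->0x04 len=2 : dc 09
[2] 0x0f->0x04 len=7 : 9d ef ba 02 18 76 6e
[3] 0x07->0x10 len=5 : 02 18 76 6e ed
[4] 0x18->0x0e len=5 : 31 e1 ca f3 db
query mem[0x13]=0x6e, mem[0x09]=0x76, mem[0x04]=0x9d, mem[0x0f]=0xe1, mem[0x11]=0xf3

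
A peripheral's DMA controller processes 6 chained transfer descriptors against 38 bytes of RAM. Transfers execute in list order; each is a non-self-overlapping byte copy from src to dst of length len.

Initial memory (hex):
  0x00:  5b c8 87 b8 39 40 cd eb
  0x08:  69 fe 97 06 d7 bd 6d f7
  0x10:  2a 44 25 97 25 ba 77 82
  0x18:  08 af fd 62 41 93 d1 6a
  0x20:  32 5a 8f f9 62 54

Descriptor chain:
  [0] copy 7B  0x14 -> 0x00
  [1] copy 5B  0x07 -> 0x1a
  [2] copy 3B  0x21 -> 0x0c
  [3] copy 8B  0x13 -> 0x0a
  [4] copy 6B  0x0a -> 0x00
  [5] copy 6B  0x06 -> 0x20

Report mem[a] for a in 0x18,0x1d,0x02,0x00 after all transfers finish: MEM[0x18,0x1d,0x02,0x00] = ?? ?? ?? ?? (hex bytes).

MEM[0x18,0x1d,0x02,0x00] = 08 97 ba 97

[0] 0x14->0x00 len=7 : 25 ba 77 82 08 af fd
[1] 0x07->0x1a len=5 : eb 69 fe 97 06
[2] 0x21->0x0c len=3 : 5a 8f f9
[3] 0x13->0x0a len=8 : 97 25 ba 77 82 08 af eb
[4] 0x0a->0x00 len=6 : 97 25 ba 77 82 08
[5] 0x06->0x20 len=6 : fd eb 69 fe 97 25
query mem[0x18]=0x08, mem[0x1d]=0x97, mem[0x02]=0xba, mem[0x00]=0x97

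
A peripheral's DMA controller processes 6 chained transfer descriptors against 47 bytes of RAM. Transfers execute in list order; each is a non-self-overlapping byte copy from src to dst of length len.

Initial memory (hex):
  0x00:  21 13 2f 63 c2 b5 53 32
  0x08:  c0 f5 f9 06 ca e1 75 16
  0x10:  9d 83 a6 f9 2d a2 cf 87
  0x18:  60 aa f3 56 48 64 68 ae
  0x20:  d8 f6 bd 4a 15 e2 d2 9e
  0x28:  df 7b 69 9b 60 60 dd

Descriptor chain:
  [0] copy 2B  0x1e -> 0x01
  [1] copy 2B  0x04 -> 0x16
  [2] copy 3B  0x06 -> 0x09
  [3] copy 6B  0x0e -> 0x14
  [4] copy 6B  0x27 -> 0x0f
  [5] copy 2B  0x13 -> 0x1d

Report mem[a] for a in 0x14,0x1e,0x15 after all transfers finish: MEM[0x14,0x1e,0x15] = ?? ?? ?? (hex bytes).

MEM[0x14,0x1e,0x15] = 60 60 16

[0] 0x1e->0x01 len=2 : 68 ae
[1] 0x04->0x16 len=2 : c2 b5
[2] 0x06->0x09 len=3 : 53 32 c0
[3] 0x0e->0x14 len=6 : 75 16 9d 83 a6 f9
[4] 0x27->0x0f len=6 : 9e df 7b 69 9b 60
[5] 0x13->0x1d len=2 : 9b 60
query mem[0x14]=0x60, mem[0x1e]=0x60, mem[0x15]=0x16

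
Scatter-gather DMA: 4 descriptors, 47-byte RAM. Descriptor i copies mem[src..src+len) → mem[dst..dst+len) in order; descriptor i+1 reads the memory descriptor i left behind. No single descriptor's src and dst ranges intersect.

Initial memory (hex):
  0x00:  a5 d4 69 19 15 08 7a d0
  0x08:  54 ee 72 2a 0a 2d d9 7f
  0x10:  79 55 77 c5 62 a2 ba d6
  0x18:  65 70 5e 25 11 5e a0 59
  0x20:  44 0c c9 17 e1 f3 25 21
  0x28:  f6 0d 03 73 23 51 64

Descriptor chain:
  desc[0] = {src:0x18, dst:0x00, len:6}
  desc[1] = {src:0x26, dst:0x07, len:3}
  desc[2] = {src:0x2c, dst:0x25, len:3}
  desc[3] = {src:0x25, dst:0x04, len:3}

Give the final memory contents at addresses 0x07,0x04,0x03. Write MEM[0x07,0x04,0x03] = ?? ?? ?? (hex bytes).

D0: mem[0x00..0x05] <- [65 70 5e 25 11 5e]
D1: mem[0x07..0x09] <- [25 21 f6]
D2: mem[0x25..0x27] <- [23 51 64]
D3: mem[0x04..0x06] <- [23 51 64]
query mem[0x07]=0x25, mem[0x04]=0x23, mem[0x03]=0x25

MEM[0x07,0x04,0x03] = 25 23 25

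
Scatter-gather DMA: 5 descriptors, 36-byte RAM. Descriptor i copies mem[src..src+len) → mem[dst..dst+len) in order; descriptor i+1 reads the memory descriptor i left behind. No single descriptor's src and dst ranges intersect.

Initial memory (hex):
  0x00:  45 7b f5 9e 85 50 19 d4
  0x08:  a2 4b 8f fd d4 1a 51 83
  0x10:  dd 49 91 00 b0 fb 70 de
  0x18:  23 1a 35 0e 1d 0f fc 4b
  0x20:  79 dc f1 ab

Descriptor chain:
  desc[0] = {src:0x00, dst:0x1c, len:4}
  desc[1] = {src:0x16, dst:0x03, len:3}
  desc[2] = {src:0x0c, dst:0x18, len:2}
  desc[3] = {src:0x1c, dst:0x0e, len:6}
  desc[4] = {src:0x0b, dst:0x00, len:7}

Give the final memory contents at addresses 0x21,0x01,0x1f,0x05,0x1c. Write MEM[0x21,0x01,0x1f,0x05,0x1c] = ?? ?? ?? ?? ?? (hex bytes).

D0: mem[0x1c..0x1f] <- [45 7b f5 9e]
D1: mem[0x03..0x05] <- [70 de 23]
D2: mem[0x18..0x19] <- [d4 1a]
D3: mem[0x0e..0x13] <- [45 7b f5 9e 79 dc]
D4: mem[0x00..0x06] <- [fd d4 1a 45 7b f5 9e]
query mem[0x21]=0xdc, mem[0x01]=0xd4, mem[0x1f]=0x9e, mem[0x05]=0xf5, mem[0x1c]=0x45

MEM[0x21,0x01,0x1f,0x05,0x1c] = dc d4 9e f5 45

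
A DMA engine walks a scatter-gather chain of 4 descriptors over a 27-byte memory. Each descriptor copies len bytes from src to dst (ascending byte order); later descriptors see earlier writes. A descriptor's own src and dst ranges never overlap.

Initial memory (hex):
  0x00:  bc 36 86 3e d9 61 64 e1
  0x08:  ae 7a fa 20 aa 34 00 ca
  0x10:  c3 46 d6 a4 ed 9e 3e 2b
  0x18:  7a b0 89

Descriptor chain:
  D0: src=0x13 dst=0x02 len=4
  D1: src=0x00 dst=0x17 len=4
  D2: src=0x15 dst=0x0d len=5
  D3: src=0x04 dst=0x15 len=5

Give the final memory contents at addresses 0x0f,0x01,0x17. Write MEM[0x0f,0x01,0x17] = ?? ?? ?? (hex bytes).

MEM[0x0f,0x01,0x17] = bc 36 64

#0 dst[0x02+4] := {0xa4,0xed,0x9e,0x3e}
#1 dst[0x17+4] := {0xbc,0x36,0xa4,0xed}
#2 dst[0x0d+5] := {0x9e,0x3e,0xbc,0x36,0xa4}
#3 dst[0x15+5] := {0x9e,0x3e,0x64,0xe1,0xae}
query mem[0x0f]=0xbc, mem[0x01]=0x36, mem[0x17]=0x64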